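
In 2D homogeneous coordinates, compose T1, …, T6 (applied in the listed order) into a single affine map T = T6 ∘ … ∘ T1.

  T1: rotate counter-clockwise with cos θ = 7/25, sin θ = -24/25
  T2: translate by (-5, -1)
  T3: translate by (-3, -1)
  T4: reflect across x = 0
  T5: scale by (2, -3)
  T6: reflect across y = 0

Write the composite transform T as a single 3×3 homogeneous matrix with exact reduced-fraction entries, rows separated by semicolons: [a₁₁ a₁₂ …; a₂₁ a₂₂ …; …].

T = [-14/25 -48/25 16; -72/25 21/25 -6; 0 0 1]

T1 = [7/25 24/25 0; -24/25 7/25 0; 0 0 1]
T2·T1 = [7/25 24/25 -5; -24/25 7/25 -1; 0 0 1]
T3·…·T1 = [7/25 24/25 -8; -24/25 7/25 -2; 0 0 1]
T4·…·T1 = [-7/25 -24/25 8; -24/25 7/25 -2; 0 0 1]
T5·…·T1 = [-14/25 -48/25 16; 72/25 -21/25 6; 0 0 1]
T6·…·T1 = [-14/25 -48/25 16; -72/25 21/25 -6; 0 0 1]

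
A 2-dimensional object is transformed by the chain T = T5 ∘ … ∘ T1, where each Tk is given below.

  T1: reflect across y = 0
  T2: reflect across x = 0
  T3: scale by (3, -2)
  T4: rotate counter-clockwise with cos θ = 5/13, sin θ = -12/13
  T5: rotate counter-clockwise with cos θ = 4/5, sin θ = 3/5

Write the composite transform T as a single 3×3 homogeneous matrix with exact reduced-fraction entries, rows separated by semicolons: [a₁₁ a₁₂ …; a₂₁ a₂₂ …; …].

T1 = [1 0 0; 0 -1 0; 0 0 1]
T2·T1 = [-1 0 0; 0 -1 0; 0 0 1]
T3·…·T1 = [-3 0 0; 0 2 0; 0 0 1]
T4·…·T1 = [-15/13 24/13 0; 36/13 10/13 0; 0 0 1]
T5·…·T1 = [-168/65 66/65 0; 99/65 112/65 0; 0 0 1]

T = [-168/65 66/65 0; 99/65 112/65 0; 0 0 1]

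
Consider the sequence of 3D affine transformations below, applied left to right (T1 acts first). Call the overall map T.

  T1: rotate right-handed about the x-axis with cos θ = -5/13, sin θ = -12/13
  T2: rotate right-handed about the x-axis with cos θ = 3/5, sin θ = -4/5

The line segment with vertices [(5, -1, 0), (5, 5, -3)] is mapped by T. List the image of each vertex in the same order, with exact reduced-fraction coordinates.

T1 rotate right-handed about the x-axis with cos θ = -5/13, sin θ = -12/13: (5, -1, 0) → (5, 5/13, 12/13); (5, 5, -3) → (5, -61/13, -45/13)
T2 rotate right-handed about the x-axis with cos θ = 3/5, sin θ = -4/5: (5, 5/13, 12/13) → (5, 63/65, 16/65); (5, -61/13, -45/13) → (5, -363/65, 109/65)

image vertices: (5, 63/65, 16/65), (5, -363/65, 109/65)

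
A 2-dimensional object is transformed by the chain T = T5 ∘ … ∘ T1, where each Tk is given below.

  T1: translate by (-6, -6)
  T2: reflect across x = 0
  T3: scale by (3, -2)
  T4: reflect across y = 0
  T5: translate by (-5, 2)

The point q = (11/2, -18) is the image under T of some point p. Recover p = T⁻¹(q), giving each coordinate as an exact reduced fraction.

p = (5/2, -4)

T1 = [1 0 -6; 0 1 -6; 0 0 1]
T2·T1 = [-1 0 6; 0 1 -6; 0 0 1]
T3·…·T1 = [-3 0 18; 0 -2 12; 0 0 1]
T4·…·T1 = [-3 0 18; 0 2 -12; 0 0 1]
T5·…·T1 = [-3 0 13; 0 2 -10; 0 0 1]
det M = -6; M⁻¹ = [-1/3 0 13/3; 0 1/2 5; 0 0 1]
M⁻¹ · (11/2, -18)ᵀ = (5/2, -4)ᵀ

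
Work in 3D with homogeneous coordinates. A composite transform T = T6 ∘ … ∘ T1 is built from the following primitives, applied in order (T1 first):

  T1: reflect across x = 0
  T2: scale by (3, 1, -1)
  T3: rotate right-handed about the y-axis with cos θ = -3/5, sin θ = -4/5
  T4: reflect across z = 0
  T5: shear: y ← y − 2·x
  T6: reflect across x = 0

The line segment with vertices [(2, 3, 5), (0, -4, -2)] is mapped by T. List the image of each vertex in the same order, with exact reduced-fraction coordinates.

T1 reflect across x = 0: (2, 3, 5) → (-2, 3, 5); (0, -4, -2) → (0, -4, -2)
T2 scale by (3, 1, -1): (-2, 3, 5) → (-6, 3, -5); (0, -4, -2) → (0, -4, 2)
T3 rotate right-handed about the y-axis with cos θ = -3/5, sin θ = -4/5: (-6, 3, -5) → (38/5, 3, -9/5); (0, -4, 2) → (-8/5, -4, -6/5)
T4 reflect across z = 0: (38/5, 3, -9/5) → (38/5, 3, 9/5); (-8/5, -4, -6/5) → (-8/5, -4, 6/5)
T5 shear: y ← y − 2·x: (38/5, 3, 9/5) → (38/5, -61/5, 9/5); (-8/5, -4, 6/5) → (-8/5, -4/5, 6/5)
T6 reflect across x = 0: (38/5, -61/5, 9/5) → (-38/5, -61/5, 9/5); (-8/5, -4/5, 6/5) → (8/5, -4/5, 6/5)

image vertices: (-38/5, -61/5, 9/5), (8/5, -4/5, 6/5)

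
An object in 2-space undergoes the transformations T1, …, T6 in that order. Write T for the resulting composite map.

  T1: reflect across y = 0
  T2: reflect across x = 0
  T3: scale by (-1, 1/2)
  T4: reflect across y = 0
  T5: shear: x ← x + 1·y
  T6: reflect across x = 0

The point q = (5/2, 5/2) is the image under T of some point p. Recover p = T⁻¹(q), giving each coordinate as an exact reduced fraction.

T1 = [1 0 0; 0 -1 0; 0 0 1]
T2·T1 = [-1 0 0; 0 -1 0; 0 0 1]
T3·…·T1 = [1 0 0; 0 -1/2 0; 0 0 1]
T4·…·T1 = [1 0 0; 0 1/2 0; 0 0 1]
T5·…·T1 = [1 1/2 0; 0 1/2 0; 0 0 1]
T6·…·T1 = [-1 -1/2 0; 0 1/2 0; 0 0 1]
det M = -1/2; M⁻¹ = [-1 -1 0; 0 2 0; 0 0 1]
M⁻¹ · (5/2, 5/2)ᵀ = (-5, 5)ᵀ

p = (-5, 5)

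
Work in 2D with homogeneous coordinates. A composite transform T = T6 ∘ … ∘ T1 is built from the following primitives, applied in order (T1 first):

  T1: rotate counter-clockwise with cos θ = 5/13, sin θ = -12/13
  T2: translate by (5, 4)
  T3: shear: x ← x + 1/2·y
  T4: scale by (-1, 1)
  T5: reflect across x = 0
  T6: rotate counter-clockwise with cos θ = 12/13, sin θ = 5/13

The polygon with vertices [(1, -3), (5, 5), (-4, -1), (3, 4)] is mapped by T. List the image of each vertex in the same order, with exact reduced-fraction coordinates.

T1 rotate counter-clockwise with cos θ = 5/13, sin θ = -12/13: (1, -3) → (-31/13, -27/13); (5, 5) → (85/13, -35/13); (-4, -1) → (-32/13, 43/13); (3, 4) → (63/13, -16/13)
T2 translate by (5, 4): (-31/13, -27/13) → (34/13, 25/13); (85/13, -35/13) → (150/13, 17/13); (-32/13, 43/13) → (33/13, 95/13); (63/13, -16/13) → (128/13, 36/13)
T3 shear: x ← x + 1/2·y: (34/13, 25/13) → (93/26, 25/13); (150/13, 17/13) → (317/26, 17/13); (33/13, 95/13) → (161/26, 95/13); (128/13, 36/13) → (146/13, 36/13)
T4 scale by (-1, 1): (93/26, 25/13) → (-93/26, 25/13); (317/26, 17/13) → (-317/26, 17/13); (161/26, 95/13) → (-161/26, 95/13); (146/13, 36/13) → (-146/13, 36/13)
T5 reflect across x = 0: (-93/26, 25/13) → (93/26, 25/13); (-317/26, 17/13) → (317/26, 17/13); (-161/26, 95/13) → (161/26, 95/13); (-146/13, 36/13) → (146/13, 36/13)
T6 rotate counter-clockwise with cos θ = 12/13, sin θ = 5/13: (93/26, 25/13) → (433/169, 1065/338); (317/26, 17/13) → (1817/169, 1993/338); (161/26, 95/13) → (491/169, 3085/338); (146/13, 36/13) → (1572/169, 1162/169)

image vertices: (433/169, 1065/338), (1817/169, 1993/338), (491/169, 3085/338), (1572/169, 1162/169)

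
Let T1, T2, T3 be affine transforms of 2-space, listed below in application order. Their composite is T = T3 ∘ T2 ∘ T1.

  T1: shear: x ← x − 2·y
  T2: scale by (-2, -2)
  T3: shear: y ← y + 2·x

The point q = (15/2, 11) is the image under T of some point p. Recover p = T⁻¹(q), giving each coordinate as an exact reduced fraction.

T1 = [1 -2 0; 0 1 0; 0 0 1]
T2·T1 = [-2 4 0; 0 -2 0; 0 0 1]
T3·…·T1 = [-2 4 0; -4 6 0; 0 0 1]
det M = 4; M⁻¹ = [3/2 -1 0; 1 -1/2 0; 0 0 1]
M⁻¹ · (15/2, 11)ᵀ = (1/4, 2)ᵀ

p = (1/4, 2)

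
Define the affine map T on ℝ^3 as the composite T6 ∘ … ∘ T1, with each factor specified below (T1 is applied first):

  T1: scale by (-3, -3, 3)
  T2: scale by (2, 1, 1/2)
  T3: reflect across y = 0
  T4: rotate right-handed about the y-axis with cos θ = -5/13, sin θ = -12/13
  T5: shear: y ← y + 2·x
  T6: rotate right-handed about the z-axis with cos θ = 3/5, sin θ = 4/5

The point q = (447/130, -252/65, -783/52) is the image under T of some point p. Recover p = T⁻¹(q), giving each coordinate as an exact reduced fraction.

T1 = [-3 0 0 0; 0 -3 0 0; 0 0 3 0; 0 0 0 1]
T2·T1 = [-6 0 0 0; 0 -3 0 0; 0 0 3/2 0; 0 0 0 1]
T3·…·T1 = [-6 0 0 0; 0 3 0 0; 0 0 3/2 0; 0 0 0 1]
T4·…·T1 = [30/13 0 -18/13 0; 0 3 0 0; -72/13 0 -15/26 0; 0 0 0 1]
T5·…·T1 = [30/13 0 -18/13 0; 60/13 3 -36/13 0; -72/13 0 -15/26 0; 0 0 0 1]
T6·…·T1 = [-30/13 -12/5 18/13 0; 60/13 9/5 -36/13 0; -72/13 0 -15/26 0; 0 0 0 1]
det M = -27; M⁻¹ = [1/26 2/39 -2/13 0; -2/3 -1/3 0 0; -24/65 -32/65 -10/39 0; 0 0 0 1]
M⁻¹ · (447/130, -252/65, -783/52)ᵀ = (9/4, -1, 9/2)ᵀ

p = (9/4, -1, 9/2)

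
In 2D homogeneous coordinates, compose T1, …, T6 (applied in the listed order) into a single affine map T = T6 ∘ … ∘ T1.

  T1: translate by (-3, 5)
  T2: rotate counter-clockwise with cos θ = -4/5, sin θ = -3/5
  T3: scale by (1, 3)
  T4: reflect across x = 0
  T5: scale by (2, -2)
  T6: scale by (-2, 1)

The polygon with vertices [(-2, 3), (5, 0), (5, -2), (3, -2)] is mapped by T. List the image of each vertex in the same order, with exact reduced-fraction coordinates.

image vertices: (176/5, 102/5), (28/5, 156/5), (4/5, 108/5), (36/5, 72/5)

T1 translate by (-3, 5): (-2, 3) → (-5, 8); (5, 0) → (2, 5); (5, -2) → (2, 3); (3, -2) → (0, 3)
T2 rotate counter-clockwise with cos θ = -4/5, sin θ = -3/5: (-5, 8) → (44/5, -17/5); (2, 5) → (7/5, -26/5); (2, 3) → (1/5, -18/5); (0, 3) → (9/5, -12/5)
T3 scale by (1, 3): (44/5, -17/5) → (44/5, -51/5); (7/5, -26/5) → (7/5, -78/5); (1/5, -18/5) → (1/5, -54/5); (9/5, -12/5) → (9/5, -36/5)
T4 reflect across x = 0: (44/5, -51/5) → (-44/5, -51/5); (7/5, -78/5) → (-7/5, -78/5); (1/5, -54/5) → (-1/5, -54/5); (9/5, -36/5) → (-9/5, -36/5)
T5 scale by (2, -2): (-44/5, -51/5) → (-88/5, 102/5); (-7/5, -78/5) → (-14/5, 156/5); (-1/5, -54/5) → (-2/5, 108/5); (-9/5, -36/5) → (-18/5, 72/5)
T6 scale by (-2, 1): (-88/5, 102/5) → (176/5, 102/5); (-14/5, 156/5) → (28/5, 156/5); (-2/5, 108/5) → (4/5, 108/5); (-18/5, 72/5) → (36/5, 72/5)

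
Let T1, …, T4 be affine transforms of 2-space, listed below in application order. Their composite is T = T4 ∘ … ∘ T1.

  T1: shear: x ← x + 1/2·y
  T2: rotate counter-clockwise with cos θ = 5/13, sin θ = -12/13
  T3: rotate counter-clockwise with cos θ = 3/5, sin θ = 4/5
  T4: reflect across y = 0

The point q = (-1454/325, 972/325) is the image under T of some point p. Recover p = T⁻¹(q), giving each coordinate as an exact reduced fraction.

T1 = [1 1/2 0; 0 1 0; 0 0 1]
T2·T1 = [5/13 29/26 0; -12/13 -1/13 0; 0 0 1]
T3·…·T1 = [63/65 19/26 0; -16/65 11/13 0; 0 0 1]
T4·…·T1 = [63/65 19/26 0; 16/65 -11/13 0; 0 0 1]
det M = -1; M⁻¹ = [11/13 19/26 0; 16/65 -63/65 0; 0 0 1]
M⁻¹ · (-1454/325, 972/325)ᵀ = (-8/5, -4)ᵀ

p = (-8/5, -4)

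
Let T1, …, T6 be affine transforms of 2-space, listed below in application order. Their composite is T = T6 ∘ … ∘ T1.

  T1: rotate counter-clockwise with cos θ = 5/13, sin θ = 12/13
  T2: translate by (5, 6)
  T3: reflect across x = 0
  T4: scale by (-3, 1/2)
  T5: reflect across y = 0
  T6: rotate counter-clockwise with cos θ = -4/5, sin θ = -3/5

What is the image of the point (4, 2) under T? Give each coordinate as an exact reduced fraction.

T1 rotate counter-clockwise with cos θ = 5/13, sin θ = 12/13: (4, 2) → (-4/13, 58/13)
T2 translate by (5, 6): (-4/13, 58/13) → (61/13, 136/13)
T3 reflect across x = 0: (61/13, 136/13) → (-61/13, 136/13)
T4 scale by (-3, 1/2): (-61/13, 136/13) → (183/13, 68/13)
T5 reflect across y = 0: (183/13, 68/13) → (183/13, -68/13)
T6 rotate counter-clockwise with cos θ = -4/5, sin θ = -3/5: (183/13, -68/13) → (-72/5, -277/65)

T(p) = (-72/5, -277/65)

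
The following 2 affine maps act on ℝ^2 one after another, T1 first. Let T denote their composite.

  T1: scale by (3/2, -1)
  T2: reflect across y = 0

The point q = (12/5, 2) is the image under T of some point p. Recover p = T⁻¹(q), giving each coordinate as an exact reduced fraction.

p = (8/5, 2)

T1 = [3/2 0 0; 0 -1 0; 0 0 1]
T2·T1 = [3/2 0 0; 0 1 0; 0 0 1]
det M = 3/2; M⁻¹ = [2/3 0 0; 0 1 0; 0 0 1]
M⁻¹ · (12/5, 2)ᵀ = (8/5, 2)ᵀ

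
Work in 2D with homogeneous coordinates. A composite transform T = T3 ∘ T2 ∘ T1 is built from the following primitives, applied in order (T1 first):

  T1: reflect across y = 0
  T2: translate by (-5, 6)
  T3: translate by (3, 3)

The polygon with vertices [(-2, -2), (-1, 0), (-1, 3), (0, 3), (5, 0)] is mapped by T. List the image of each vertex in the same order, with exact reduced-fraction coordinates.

image vertices: (-4, 11), (-3, 9), (-3, 6), (-2, 6), (3, 9)

T1 reflect across y = 0: (-2, -2) → (-2, 2); (-1, 0) → (-1, 0); (-1, 3) → (-1, -3); (0, 3) → (0, -3); (5, 0) → (5, 0)
T2 translate by (-5, 6): (-2, 2) → (-7, 8); (-1, 0) → (-6, 6); (-1, -3) → (-6, 3); (0, -3) → (-5, 3); (5, 0) → (0, 6)
T3 translate by (3, 3): (-7, 8) → (-4, 11); (-6, 6) → (-3, 9); (-6, 3) → (-3, 6); (-5, 3) → (-2, 6); (0, 6) → (3, 9)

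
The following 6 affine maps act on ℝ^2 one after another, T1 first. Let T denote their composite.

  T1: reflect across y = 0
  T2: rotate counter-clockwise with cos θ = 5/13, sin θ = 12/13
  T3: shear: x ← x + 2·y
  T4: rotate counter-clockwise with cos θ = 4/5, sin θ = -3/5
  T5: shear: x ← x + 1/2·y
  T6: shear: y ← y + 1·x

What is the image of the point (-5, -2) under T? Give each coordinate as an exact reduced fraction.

T(p) = (-249/26, -751/130)

T1 reflect across y = 0: (-5, -2) → (-5, 2)
T2 rotate counter-clockwise with cos θ = 5/13, sin θ = 12/13: (-5, 2) → (-49/13, -50/13)
T3 shear: x ← x + 2·y: (-49/13, -50/13) → (-149/13, -50/13)
T4 rotate counter-clockwise with cos θ = 4/5, sin θ = -3/5: (-149/13, -50/13) → (-746/65, 19/5)
T5 shear: x ← x + 1/2·y: (-746/65, 19/5) → (-249/26, 19/5)
T6 shear: y ← y + 1·x: (-249/26, 19/5) → (-249/26, -751/130)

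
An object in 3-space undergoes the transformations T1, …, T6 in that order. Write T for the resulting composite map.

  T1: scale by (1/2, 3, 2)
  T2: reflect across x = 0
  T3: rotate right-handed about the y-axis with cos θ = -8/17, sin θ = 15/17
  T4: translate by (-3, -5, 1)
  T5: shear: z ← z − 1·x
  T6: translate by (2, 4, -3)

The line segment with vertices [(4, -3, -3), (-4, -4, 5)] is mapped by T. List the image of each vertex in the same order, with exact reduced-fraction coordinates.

image vertices: (-91/17, -10, 169/17), (117/17, -13, -227/17)

T1 scale by (1/2, 3, 2): (4, -3, -3) → (2, -9, -6); (-4, -4, 5) → (-2, -12, 10)
T2 reflect across x = 0: (2, -9, -6) → (-2, -9, -6); (-2, -12, 10) → (2, -12, 10)
T3 rotate right-handed about the y-axis with cos θ = -8/17, sin θ = 15/17: (-2, -9, -6) → (-74/17, -9, 78/17); (2, -12, 10) → (134/17, -12, -110/17)
T4 translate by (-3, -5, 1): (-74/17, -9, 78/17) → (-125/17, -14, 95/17); (134/17, -12, -110/17) → (83/17, -17, -93/17)
T5 shear: z ← z − 1·x: (-125/17, -14, 95/17) → (-125/17, -14, 220/17); (83/17, -17, -93/17) → (83/17, -17, -176/17)
T6 translate by (2, 4, -3): (-125/17, -14, 220/17) → (-91/17, -10, 169/17); (83/17, -17, -176/17) → (117/17, -13, -227/17)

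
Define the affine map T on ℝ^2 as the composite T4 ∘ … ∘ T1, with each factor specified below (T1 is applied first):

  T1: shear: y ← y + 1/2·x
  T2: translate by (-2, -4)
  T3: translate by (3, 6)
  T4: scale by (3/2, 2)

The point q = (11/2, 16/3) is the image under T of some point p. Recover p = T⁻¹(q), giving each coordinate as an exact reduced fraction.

p = (8/3, -2/3)

T1 = [1 0 0; 1/2 1 0; 0 0 1]
T2·T1 = [1 0 -2; 1/2 1 -4; 0 0 1]
T3·…·T1 = [1 0 1; 1/2 1 2; 0 0 1]
T4·…·T1 = [3/2 0 3/2; 1 2 4; 0 0 1]
det M = 3; M⁻¹ = [2/3 0 -1; -1/3 1/2 -3/2; 0 0 1]
M⁻¹ · (11/2, 16/3)ᵀ = (8/3, -2/3)ᵀ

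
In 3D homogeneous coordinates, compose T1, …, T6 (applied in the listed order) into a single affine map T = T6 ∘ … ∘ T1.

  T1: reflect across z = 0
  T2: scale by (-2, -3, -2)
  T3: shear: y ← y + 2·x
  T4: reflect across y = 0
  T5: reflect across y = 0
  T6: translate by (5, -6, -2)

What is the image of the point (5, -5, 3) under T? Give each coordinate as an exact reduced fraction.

T1 reflect across z = 0: (5, -5, 3) → (5, -5, -3)
T2 scale by (-2, -3, -2): (5, -5, -3) → (-10, 15, 6)
T3 shear: y ← y + 2·x: (-10, 15, 6) → (-10, -5, 6)
T4 reflect across y = 0: (-10, -5, 6) → (-10, 5, 6)
T5 reflect across y = 0: (-10, 5, 6) → (-10, -5, 6)
T6 translate by (5, -6, -2): (-10, -5, 6) → (-5, -11, 4)

T(p) = (-5, -11, 4)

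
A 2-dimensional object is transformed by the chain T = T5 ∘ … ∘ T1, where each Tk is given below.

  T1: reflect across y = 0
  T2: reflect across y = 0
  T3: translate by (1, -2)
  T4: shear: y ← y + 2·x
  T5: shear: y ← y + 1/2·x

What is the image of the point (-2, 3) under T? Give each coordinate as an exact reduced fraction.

T1 reflect across y = 0: (-2, 3) → (-2, -3)
T2 reflect across y = 0: (-2, -3) → (-2, 3)
T3 translate by (1, -2): (-2, 3) → (-1, 1)
T4 shear: y ← y + 2·x: (-1, 1) → (-1, -1)
T5 shear: y ← y + 1/2·x: (-1, -1) → (-1, -3/2)

T(p) = (-1, -3/2)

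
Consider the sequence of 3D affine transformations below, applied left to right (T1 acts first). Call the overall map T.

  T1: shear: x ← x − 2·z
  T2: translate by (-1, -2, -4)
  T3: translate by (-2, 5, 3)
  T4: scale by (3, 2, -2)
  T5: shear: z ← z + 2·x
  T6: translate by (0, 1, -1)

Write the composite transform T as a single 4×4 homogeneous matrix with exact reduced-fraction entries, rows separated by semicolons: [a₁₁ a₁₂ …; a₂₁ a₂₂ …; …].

T = [3 0 -6 -9; 0 2 0 7; 6 0 -14 -17; 0 0 0 1]

T1 = [1 0 -2 0; 0 1 0 0; 0 0 1 0; 0 0 0 1]
T2·T1 = [1 0 -2 -1; 0 1 0 -2; 0 0 1 -4; 0 0 0 1]
T3·…·T1 = [1 0 -2 -3; 0 1 0 3; 0 0 1 -1; 0 0 0 1]
T4·…·T1 = [3 0 -6 -9; 0 2 0 6; 0 0 -2 2; 0 0 0 1]
T5·…·T1 = [3 0 -6 -9; 0 2 0 6; 6 0 -14 -16; 0 0 0 1]
T6·…·T1 = [3 0 -6 -9; 0 2 0 7; 6 0 -14 -17; 0 0 0 1]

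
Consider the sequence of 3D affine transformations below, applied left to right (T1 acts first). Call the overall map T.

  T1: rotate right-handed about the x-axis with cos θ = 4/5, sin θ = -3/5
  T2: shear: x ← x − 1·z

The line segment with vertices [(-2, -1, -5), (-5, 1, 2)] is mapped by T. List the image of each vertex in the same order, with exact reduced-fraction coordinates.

T1 rotate right-handed about the x-axis with cos θ = 4/5, sin θ = -3/5: (-2, -1, -5) → (-2, -19/5, -17/5); (-5, 1, 2) → (-5, 2, 1)
T2 shear: x ← x − 1·z: (-2, -19/5, -17/5) → (7/5, -19/5, -17/5); (-5, 2, 1) → (-6, 2, 1)

image vertices: (7/5, -19/5, -17/5), (-6, 2, 1)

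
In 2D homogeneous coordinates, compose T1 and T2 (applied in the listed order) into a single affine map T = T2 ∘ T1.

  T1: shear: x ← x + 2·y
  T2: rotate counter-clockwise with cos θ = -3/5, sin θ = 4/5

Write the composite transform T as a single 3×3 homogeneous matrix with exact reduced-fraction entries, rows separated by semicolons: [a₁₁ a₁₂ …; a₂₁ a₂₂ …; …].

T = [-3/5 -2 0; 4/5 1 0; 0 0 1]

T1 = [1 2 0; 0 1 0; 0 0 1]
T2·T1 = [-3/5 -2 0; 4/5 1 0; 0 0 1]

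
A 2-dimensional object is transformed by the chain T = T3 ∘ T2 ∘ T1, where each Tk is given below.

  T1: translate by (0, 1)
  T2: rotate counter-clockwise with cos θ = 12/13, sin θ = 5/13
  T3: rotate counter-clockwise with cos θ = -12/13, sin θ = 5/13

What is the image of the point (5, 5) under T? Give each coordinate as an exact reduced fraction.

T1 translate by (0, 1): (5, 5) → (5, 6)
T2 rotate counter-clockwise with cos θ = 12/13, sin θ = 5/13: (5, 6) → (30/13, 97/13)
T3 rotate counter-clockwise with cos θ = -12/13, sin θ = 5/13: (30/13, 97/13) → (-5, -6)

T(p) = (-5, -6)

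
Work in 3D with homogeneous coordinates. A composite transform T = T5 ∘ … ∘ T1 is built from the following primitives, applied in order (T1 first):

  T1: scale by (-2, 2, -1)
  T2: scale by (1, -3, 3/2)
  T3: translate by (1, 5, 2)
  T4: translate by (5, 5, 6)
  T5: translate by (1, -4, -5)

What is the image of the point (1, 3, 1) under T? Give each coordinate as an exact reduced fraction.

T(p) = (5, -12, 3/2)

T1 scale by (-2, 2, -1): (1, 3, 1) → (-2, 6, -1)
T2 scale by (1, -3, 3/2): (-2, 6, -1) → (-2, -18, -3/2)
T3 translate by (1, 5, 2): (-2, -18, -3/2) → (-1, -13, 1/2)
T4 translate by (5, 5, 6): (-1, -13, 1/2) → (4, -8, 13/2)
T5 translate by (1, -4, -5): (4, -8, 13/2) → (5, -12, 3/2)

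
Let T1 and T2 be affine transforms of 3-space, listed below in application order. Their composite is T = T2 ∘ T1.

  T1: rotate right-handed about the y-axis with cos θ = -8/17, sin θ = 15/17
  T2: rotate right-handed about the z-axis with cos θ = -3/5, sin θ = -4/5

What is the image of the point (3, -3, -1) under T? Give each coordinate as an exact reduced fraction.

T(p) = (-87/85, 309/85, -37/17)

T1 rotate right-handed about the y-axis with cos θ = -8/17, sin θ = 15/17: (3, -3, -1) → (-39/17, -3, -37/17)
T2 rotate right-handed about the z-axis with cos θ = -3/5, sin θ = -4/5: (-39/17, -3, -37/17) → (-87/85, 309/85, -37/17)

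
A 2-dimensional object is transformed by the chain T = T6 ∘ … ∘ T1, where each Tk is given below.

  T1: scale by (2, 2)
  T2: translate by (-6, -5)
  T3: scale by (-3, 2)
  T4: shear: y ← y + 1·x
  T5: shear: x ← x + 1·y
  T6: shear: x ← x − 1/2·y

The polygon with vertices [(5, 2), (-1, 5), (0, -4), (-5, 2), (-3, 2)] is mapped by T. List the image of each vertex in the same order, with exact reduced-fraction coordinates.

T1 scale by (2, 2): (5, 2) → (10, 4); (-1, 5) → (-2, 10); (0, -4) → (0, -8); (-5, 2) → (-10, 4); (-3, 2) → (-6, 4)
T2 translate by (-6, -5): (10, 4) → (4, -1); (-2, 10) → (-8, 5); (0, -8) → (-6, -13); (-10, 4) → (-16, -1); (-6, 4) → (-12, -1)
T3 scale by (-3, 2): (4, -1) → (-12, -2); (-8, 5) → (24, 10); (-6, -13) → (18, -26); (-16, -1) → (48, -2); (-12, -1) → (36, -2)
T4 shear: y ← y + 1·x: (-12, -2) → (-12, -14); (24, 10) → (24, 34); (18, -26) → (18, -8); (48, -2) → (48, 46); (36, -2) → (36, 34)
T5 shear: x ← x + 1·y: (-12, -14) → (-26, -14); (24, 34) → (58, 34); (18, -8) → (10, -8); (48, 46) → (94, 46); (36, 34) → (70, 34)
T6 shear: x ← x − 1/2·y: (-26, -14) → (-19, -14); (58, 34) → (41, 34); (10, -8) → (14, -8); (94, 46) → (71, 46); (70, 34) → (53, 34)

image vertices: (-19, -14), (41, 34), (14, -8), (71, 46), (53, 34)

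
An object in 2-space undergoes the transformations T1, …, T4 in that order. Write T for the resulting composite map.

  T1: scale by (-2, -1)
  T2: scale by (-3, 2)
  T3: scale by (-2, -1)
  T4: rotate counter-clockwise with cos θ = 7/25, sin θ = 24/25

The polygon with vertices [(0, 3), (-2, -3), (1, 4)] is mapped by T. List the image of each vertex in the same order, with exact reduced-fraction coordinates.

T1 scale by (-2, -1): (0, 3) → (0, -3); (-2, -3) → (4, 3); (1, 4) → (-2, -4)
T2 scale by (-3, 2): (0, -3) → (0, -6); (4, 3) → (-12, 6); (-2, -4) → (6, -8)
T3 scale by (-2, -1): (0, -6) → (0, 6); (-12, 6) → (24, -6); (6, -8) → (-12, 8)
T4 rotate counter-clockwise with cos θ = 7/25, sin θ = 24/25: (0, 6) → (-144/25, 42/25); (24, -6) → (312/25, 534/25); (-12, 8) → (-276/25, -232/25)

image vertices: (-144/25, 42/25), (312/25, 534/25), (-276/25, -232/25)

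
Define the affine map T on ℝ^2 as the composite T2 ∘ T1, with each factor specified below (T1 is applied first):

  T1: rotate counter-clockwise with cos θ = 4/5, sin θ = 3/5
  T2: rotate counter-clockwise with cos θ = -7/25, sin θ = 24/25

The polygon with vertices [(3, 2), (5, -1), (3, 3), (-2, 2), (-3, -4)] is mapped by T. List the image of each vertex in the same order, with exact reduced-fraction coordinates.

T1 rotate counter-clockwise with cos θ = 4/5, sin θ = 3/5: (3, 2) → (6/5, 17/5); (5, -1) → (23/5, 11/5); (3, 3) → (3/5, 21/5); (-2, 2) → (-14/5, 2/5); (-3, -4) → (0, -5)
T2 rotate counter-clockwise with cos θ = -7/25, sin θ = 24/25: (6/5, 17/5) → (-18/5, 1/5); (23/5, 11/5) → (-17/5, 19/5); (3/5, 21/5) → (-21/5, -3/5); (-14/5, 2/5) → (2/5, -14/5); (0, -5) → (24/5, 7/5)

image vertices: (-18/5, 1/5), (-17/5, 19/5), (-21/5, -3/5), (2/5, -14/5), (24/5, 7/5)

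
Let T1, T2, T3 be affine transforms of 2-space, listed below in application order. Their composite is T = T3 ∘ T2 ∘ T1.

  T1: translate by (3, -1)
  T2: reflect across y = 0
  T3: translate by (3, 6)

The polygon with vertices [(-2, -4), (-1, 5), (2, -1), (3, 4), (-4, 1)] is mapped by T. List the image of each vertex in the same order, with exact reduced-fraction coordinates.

image vertices: (4, 11), (5, 2), (8, 8), (9, 3), (2, 6)

T1 translate by (3, -1): (-2, -4) → (1, -5); (-1, 5) → (2, 4); (2, -1) → (5, -2); (3, 4) → (6, 3); (-4, 1) → (-1, 0)
T2 reflect across y = 0: (1, -5) → (1, 5); (2, 4) → (2, -4); (5, -2) → (5, 2); (6, 3) → (6, -3); (-1, 0) → (-1, 0)
T3 translate by (3, 6): (1, 5) → (4, 11); (2, -4) → (5, 2); (5, 2) → (8, 8); (6, -3) → (9, 3); (-1, 0) → (2, 6)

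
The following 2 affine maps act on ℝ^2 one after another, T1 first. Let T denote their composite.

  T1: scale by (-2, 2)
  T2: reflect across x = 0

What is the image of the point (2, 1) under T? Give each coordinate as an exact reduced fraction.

T1 scale by (-2, 2): (2, 1) → (-4, 2)
T2 reflect across x = 0: (-4, 2) → (4, 2)

T(p) = (4, 2)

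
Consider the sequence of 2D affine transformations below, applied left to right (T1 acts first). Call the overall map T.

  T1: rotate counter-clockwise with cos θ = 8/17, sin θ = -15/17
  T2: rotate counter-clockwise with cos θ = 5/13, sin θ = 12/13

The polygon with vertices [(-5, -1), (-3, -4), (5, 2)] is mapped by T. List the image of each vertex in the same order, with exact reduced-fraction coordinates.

image vertices: (-83/17, -25/17), (-576/221, -943/221), (1058/221, 545/221)

T1 rotate counter-clockwise with cos θ = 8/17, sin θ = -15/17: (-5, -1) → (-55/17, 67/17); (-3, -4) → (-84/17, 13/17); (5, 2) → (70/17, -59/17)
T2 rotate counter-clockwise with cos θ = 5/13, sin θ = 12/13: (-55/17, 67/17) → (-83/17, -25/17); (-84/17, 13/17) → (-576/221, -943/221); (70/17, -59/17) → (1058/221, 545/221)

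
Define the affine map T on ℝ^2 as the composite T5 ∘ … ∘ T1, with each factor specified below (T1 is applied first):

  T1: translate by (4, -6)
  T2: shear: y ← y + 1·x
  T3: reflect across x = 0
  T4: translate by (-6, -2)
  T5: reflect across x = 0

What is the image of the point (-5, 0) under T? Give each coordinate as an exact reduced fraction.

T1 translate by (4, -6): (-5, 0) → (-1, -6)
T2 shear: y ← y + 1·x: (-1, -6) → (-1, -7)
T3 reflect across x = 0: (-1, -7) → (1, -7)
T4 translate by (-6, -2): (1, -7) → (-5, -9)
T5 reflect across x = 0: (-5, -9) → (5, -9)

T(p) = (5, -9)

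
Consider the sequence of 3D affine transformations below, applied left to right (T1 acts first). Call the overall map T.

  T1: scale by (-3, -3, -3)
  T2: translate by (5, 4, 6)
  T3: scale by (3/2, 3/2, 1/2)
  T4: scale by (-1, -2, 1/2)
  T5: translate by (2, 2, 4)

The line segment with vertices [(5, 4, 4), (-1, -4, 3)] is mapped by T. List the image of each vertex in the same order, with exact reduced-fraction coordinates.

T1 scale by (-3, -3, -3): (5, 4, 4) → (-15, -12, -12); (-1, -4, 3) → (3, 12, -9)
T2 translate by (5, 4, 6): (-15, -12, -12) → (-10, -8, -6); (3, 12, -9) → (8, 16, -3)
T3 scale by (3/2, 3/2, 1/2): (-10, -8, -6) → (-15, -12, -3); (8, 16, -3) → (12, 24, -3/2)
T4 scale by (-1, -2, 1/2): (-15, -12, -3) → (15, 24, -3/2); (12, 24, -3/2) → (-12, -48, -3/4)
T5 translate by (2, 2, 4): (15, 24, -3/2) → (17, 26, 5/2); (-12, -48, -3/4) → (-10, -46, 13/4)

image vertices: (17, 26, 5/2), (-10, -46, 13/4)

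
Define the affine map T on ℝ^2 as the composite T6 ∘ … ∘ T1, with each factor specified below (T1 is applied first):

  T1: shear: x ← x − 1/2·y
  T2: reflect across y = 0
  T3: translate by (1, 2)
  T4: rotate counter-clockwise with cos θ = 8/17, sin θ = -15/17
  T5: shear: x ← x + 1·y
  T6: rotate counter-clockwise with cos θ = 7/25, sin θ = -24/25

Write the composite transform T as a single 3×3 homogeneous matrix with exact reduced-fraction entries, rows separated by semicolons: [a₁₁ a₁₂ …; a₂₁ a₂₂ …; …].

T = [-409/425 -297/850 297/425; 63/425 929/850 -929/425; 0 0 1]

T1 = [1 -1/2 0; 0 1 0; 0 0 1]
T2·T1 = [1 -1/2 0; 0 -1 0; 0 0 1]
T3·…·T1 = [1 -1/2 1; 0 -1 2; 0 0 1]
T4·…·T1 = [8/17 -19/17 38/17; -15/17 -1/34 1/17; 0 0 1]
T5·…·T1 = [-7/17 -39/34 39/17; -15/17 -1/34 1/17; 0 0 1]
T6·…·T1 = [-409/425 -297/850 297/425; 63/425 929/850 -929/425; 0 0 1]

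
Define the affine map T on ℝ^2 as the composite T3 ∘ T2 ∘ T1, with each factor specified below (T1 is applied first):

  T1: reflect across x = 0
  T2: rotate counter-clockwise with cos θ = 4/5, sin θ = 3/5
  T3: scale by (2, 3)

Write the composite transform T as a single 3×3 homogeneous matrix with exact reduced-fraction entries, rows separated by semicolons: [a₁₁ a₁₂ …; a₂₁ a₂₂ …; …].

T = [-8/5 -6/5 0; -9/5 12/5 0; 0 0 1]

T1 = [-1 0 0; 0 1 0; 0 0 1]
T2·T1 = [-4/5 -3/5 0; -3/5 4/5 0; 0 0 1]
T3·…·T1 = [-8/5 -6/5 0; -9/5 12/5 0; 0 0 1]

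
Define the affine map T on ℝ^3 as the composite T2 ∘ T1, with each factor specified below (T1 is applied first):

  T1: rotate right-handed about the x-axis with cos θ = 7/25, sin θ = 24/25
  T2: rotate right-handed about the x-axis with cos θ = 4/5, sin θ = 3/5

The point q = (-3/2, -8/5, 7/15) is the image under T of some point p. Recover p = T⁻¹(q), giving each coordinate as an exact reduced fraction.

T1 = [1 0 0 0; 0 7/25 -24/25 0; 0 24/25 7/25 0; 0 0 0 1]
T2·T1 = [1 0 0 0; 0 -44/125 -117/125 0; 0 117/125 -44/125 0; 0 0 0 1]
det M = 1; M⁻¹ = [1 0 0 0; 0 -44/125 117/125 0; 0 -117/125 -44/125 0; 0 0 0 1]
M⁻¹ · (-3/2, -8/5, 7/15)ᵀ = (-3/2, 1, 4/3)ᵀ

p = (-3/2, 1, 4/3)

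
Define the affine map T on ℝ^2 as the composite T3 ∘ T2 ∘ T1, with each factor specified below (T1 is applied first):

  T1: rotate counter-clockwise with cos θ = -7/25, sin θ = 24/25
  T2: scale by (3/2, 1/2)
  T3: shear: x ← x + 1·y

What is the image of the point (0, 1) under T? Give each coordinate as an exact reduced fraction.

T1 rotate counter-clockwise with cos θ = -7/25, sin θ = 24/25: (0, 1) → (-24/25, -7/25)
T2 scale by (3/2, 1/2): (-24/25, -7/25) → (-36/25, -7/50)
T3 shear: x ← x + 1·y: (-36/25, -7/50) → (-79/50, -7/50)

T(p) = (-79/50, -7/50)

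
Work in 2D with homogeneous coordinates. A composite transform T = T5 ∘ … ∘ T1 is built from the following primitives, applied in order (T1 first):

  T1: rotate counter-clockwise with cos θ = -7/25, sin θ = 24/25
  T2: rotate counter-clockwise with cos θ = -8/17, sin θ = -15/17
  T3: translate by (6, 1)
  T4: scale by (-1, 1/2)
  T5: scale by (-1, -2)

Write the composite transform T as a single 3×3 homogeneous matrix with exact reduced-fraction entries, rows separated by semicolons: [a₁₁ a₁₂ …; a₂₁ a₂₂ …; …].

T1 = [-7/25 -24/25 0; 24/25 -7/25 0; 0 0 1]
T2·T1 = [416/425 87/425 0; -87/425 416/425 0; 0 0 1]
T3·…·T1 = [416/425 87/425 6; -87/425 416/425 1; 0 0 1]
T4·…·T1 = [-416/425 -87/425 -6; -87/850 208/425 1/2; 0 0 1]
T5·…·T1 = [416/425 87/425 6; 87/425 -416/425 -1; 0 0 1]

T = [416/425 87/425 6; 87/425 -416/425 -1; 0 0 1]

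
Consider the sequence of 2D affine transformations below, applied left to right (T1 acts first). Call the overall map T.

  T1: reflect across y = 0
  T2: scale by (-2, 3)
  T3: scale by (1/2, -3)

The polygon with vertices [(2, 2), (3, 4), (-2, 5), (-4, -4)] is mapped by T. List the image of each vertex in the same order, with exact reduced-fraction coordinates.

T1 reflect across y = 0: (2, 2) → (2, -2); (3, 4) → (3, -4); (-2, 5) → (-2, -5); (-4, -4) → (-4, 4)
T2 scale by (-2, 3): (2, -2) → (-4, -6); (3, -4) → (-6, -12); (-2, -5) → (4, -15); (-4, 4) → (8, 12)
T3 scale by (1/2, -3): (-4, -6) → (-2, 18); (-6, -12) → (-3, 36); (4, -15) → (2, 45); (8, 12) → (4, -36)

image vertices: (-2, 18), (-3, 36), (2, 45), (4, -36)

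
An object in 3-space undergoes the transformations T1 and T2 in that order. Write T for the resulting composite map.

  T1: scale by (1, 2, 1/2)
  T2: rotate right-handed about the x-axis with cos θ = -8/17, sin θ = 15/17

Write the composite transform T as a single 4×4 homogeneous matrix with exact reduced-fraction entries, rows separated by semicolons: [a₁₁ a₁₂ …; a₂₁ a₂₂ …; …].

T1 = [1 0 0 0; 0 2 0 0; 0 0 1/2 0; 0 0 0 1]
T2·T1 = [1 0 0 0; 0 -16/17 -15/34 0; 0 30/17 -4/17 0; 0 0 0 1]

T = [1 0 0 0; 0 -16/17 -15/34 0; 0 30/17 -4/17 0; 0 0 0 1]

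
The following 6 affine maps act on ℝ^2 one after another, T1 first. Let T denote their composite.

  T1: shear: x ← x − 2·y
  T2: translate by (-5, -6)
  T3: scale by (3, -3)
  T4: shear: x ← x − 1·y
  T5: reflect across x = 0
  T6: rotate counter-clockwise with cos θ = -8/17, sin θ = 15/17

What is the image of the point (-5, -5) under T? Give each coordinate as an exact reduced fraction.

T(p) = (-759/17, 231/17)

T1 shear: x ← x − 2·y: (-5, -5) → (5, -5)
T2 translate by (-5, -6): (5, -5) → (0, -11)
T3 scale by (3, -3): (0, -11) → (0, 33)
T4 shear: x ← x − 1·y: (0, 33) → (-33, 33)
T5 reflect across x = 0: (-33, 33) → (33, 33)
T6 rotate counter-clockwise with cos θ = -8/17, sin θ = 15/17: (33, 33) → (-759/17, 231/17)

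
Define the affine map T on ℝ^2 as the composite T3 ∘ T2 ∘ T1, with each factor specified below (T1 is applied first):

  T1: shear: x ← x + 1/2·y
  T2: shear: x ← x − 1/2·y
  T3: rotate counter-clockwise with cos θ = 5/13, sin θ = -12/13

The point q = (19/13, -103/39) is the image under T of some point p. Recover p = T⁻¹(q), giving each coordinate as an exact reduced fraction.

T1 = [1 1/2 0; 0 1 0; 0 0 1]
T2·T1 = [1 0 0; 0 1 0; 0 0 1]
T3·…·T1 = [5/13 12/13 0; -12/13 5/13 0; 0 0 1]
det M = 1; M⁻¹ = [5/13 -12/13 0; 12/13 5/13 0; 0 0 1]
M⁻¹ · (19/13, -103/39)ᵀ = (3, 1/3)ᵀ

p = (3, 1/3)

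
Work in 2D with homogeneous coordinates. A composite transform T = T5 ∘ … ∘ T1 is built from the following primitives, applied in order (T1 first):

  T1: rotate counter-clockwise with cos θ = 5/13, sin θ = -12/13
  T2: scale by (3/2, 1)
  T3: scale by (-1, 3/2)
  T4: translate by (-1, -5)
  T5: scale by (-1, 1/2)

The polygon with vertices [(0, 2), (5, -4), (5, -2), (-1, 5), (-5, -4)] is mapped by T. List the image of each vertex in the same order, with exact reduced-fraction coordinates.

T1 rotate counter-clockwise with cos θ = 5/13, sin θ = -12/13: (0, 2) → (24/13, 10/13); (5, -4) → (-23/13, -80/13); (5, -2) → (1/13, -70/13); (-1, 5) → (55/13, 37/13); (-5, -4) → (-73/13, 40/13)
T2 scale by (3/2, 1): (24/13, 10/13) → (36/13, 10/13); (-23/13, -80/13) → (-69/26, -80/13); (1/13, -70/13) → (3/26, -70/13); (55/13, 37/13) → (165/26, 37/13); (-73/13, 40/13) → (-219/26, 40/13)
T3 scale by (-1, 3/2): (36/13, 10/13) → (-36/13, 15/13); (-69/26, -80/13) → (69/26, -120/13); (3/26, -70/13) → (-3/26, -105/13); (165/26, 37/13) → (-165/26, 111/26); (-219/26, 40/13) → (219/26, 60/13)
T4 translate by (-1, -5): (-36/13, 15/13) → (-49/13, -50/13); (69/26, -120/13) → (43/26, -185/13); (-3/26, -105/13) → (-29/26, -170/13); (-165/26, 111/26) → (-191/26, -19/26); (219/26, 60/13) → (193/26, -5/13)
T5 scale by (-1, 1/2): (-49/13, -50/13) → (49/13, -25/13); (43/26, -185/13) → (-43/26, -185/26); (-29/26, -170/13) → (29/26, -85/13); (-191/26, -19/26) → (191/26, -19/52); (193/26, -5/13) → (-193/26, -5/26)

image vertices: (49/13, -25/13), (-43/26, -185/26), (29/26, -85/13), (191/26, -19/52), (-193/26, -5/26)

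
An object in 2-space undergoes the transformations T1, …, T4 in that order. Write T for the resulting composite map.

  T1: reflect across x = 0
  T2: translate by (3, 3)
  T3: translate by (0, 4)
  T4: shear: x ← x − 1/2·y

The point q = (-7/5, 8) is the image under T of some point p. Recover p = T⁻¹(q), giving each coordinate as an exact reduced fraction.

p = (2/5, 1)

T1 = [-1 0 0; 0 1 0; 0 0 1]
T2·T1 = [-1 0 3; 0 1 3; 0 0 1]
T3·…·T1 = [-1 0 3; 0 1 7; 0 0 1]
T4·…·T1 = [-1 -1/2 -1/2; 0 1 7; 0 0 1]
det M = -1; M⁻¹ = [-1 -1/2 3; 0 1 -7; 0 0 1]
M⁻¹ · (-7/5, 8)ᵀ = (2/5, 1)ᵀ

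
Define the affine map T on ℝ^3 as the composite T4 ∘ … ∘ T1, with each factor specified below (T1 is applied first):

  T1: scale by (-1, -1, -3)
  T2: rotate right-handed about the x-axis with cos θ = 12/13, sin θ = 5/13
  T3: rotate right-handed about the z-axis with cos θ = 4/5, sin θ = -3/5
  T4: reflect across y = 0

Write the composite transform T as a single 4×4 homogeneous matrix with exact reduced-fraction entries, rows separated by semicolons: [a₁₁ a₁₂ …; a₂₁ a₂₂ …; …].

T = [-4/5 -36/65 9/13 0; -3/5 48/65 -12/13 0; 0 -5/13 -36/13 0; 0 0 0 1]

T1 = [-1 0 0 0; 0 -1 0 0; 0 0 -3 0; 0 0 0 1]
T2·T1 = [-1 0 0 0; 0 -12/13 15/13 0; 0 -5/13 -36/13 0; 0 0 0 1]
T3·…·T1 = [-4/5 -36/65 9/13 0; 3/5 -48/65 12/13 0; 0 -5/13 -36/13 0; 0 0 0 1]
T4·…·T1 = [-4/5 -36/65 9/13 0; -3/5 48/65 -12/13 0; 0 -5/13 -36/13 0; 0 0 0 1]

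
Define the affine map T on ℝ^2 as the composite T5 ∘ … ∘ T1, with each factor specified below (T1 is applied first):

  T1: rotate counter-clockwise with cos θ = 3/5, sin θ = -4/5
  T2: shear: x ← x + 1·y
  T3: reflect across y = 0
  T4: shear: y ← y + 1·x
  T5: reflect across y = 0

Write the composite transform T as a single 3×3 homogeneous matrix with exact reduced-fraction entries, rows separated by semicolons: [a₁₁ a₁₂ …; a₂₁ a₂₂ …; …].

T1 = [3/5 4/5 0; -4/5 3/5 0; 0 0 1]
T2·T1 = [-1/5 7/5 0; -4/5 3/5 0; 0 0 1]
T3·…·T1 = [-1/5 7/5 0; 4/5 -3/5 0; 0 0 1]
T4·…·T1 = [-1/5 7/5 0; 3/5 4/5 0; 0 0 1]
T5·…·T1 = [-1/5 7/5 0; -3/5 -4/5 0; 0 0 1]

T = [-1/5 7/5 0; -3/5 -4/5 0; 0 0 1]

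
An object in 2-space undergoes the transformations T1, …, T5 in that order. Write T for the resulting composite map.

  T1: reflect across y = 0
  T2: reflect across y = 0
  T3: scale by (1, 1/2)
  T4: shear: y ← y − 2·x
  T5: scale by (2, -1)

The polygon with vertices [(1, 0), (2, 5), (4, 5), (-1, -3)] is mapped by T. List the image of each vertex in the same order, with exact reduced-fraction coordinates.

image vertices: (2, 2), (4, 3/2), (8, 11/2), (-2, -1/2)

T1 reflect across y = 0: (1, 0) → (1, 0); (2, 5) → (2, -5); (4, 5) → (4, -5); (-1, -3) → (-1, 3)
T2 reflect across y = 0: (1, 0) → (1, 0); (2, -5) → (2, 5); (4, -5) → (4, 5); (-1, 3) → (-1, -3)
T3 scale by (1, 1/2): (1, 0) → (1, 0); (2, 5) → (2, 5/2); (4, 5) → (4, 5/2); (-1, -3) → (-1, -3/2)
T4 shear: y ← y − 2·x: (1, 0) → (1, -2); (2, 5/2) → (2, -3/2); (4, 5/2) → (4, -11/2); (-1, -3/2) → (-1, 1/2)
T5 scale by (2, -1): (1, -2) → (2, 2); (2, -3/2) → (4, 3/2); (4, -11/2) → (8, 11/2); (-1, 1/2) → (-2, -1/2)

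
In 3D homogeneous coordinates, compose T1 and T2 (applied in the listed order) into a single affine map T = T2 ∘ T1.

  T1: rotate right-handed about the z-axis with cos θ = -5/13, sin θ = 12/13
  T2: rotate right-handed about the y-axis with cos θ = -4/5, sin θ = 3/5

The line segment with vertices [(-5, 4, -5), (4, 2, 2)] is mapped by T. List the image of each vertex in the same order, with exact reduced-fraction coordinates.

T1 rotate right-handed about the z-axis with cos θ = -5/13, sin θ = 12/13: (-5, 4, -5) → (-23/13, -80/13, -5); (4, 2, 2) → (-44/13, 38/13, 2)
T2 rotate right-handed about the y-axis with cos θ = -4/5, sin θ = 3/5: (-23/13, -80/13, -5) → (-103/65, -80/13, 329/65); (-44/13, 38/13, 2) → (254/65, 38/13, 28/65)

image vertices: (-103/65, -80/13, 329/65), (254/65, 38/13, 28/65)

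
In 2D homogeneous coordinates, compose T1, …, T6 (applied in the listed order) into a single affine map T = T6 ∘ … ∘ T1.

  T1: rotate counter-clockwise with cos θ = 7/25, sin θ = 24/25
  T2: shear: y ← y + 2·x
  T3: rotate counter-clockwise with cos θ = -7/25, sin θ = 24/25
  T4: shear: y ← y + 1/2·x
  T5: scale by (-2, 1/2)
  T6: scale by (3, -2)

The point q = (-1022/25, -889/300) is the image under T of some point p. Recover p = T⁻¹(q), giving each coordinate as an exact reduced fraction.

T1 = [7/25 -24/25 0; 24/25 7/25 0; 0 0 1]
T2·T1 = [7/25 -24/25 0; 38/25 -41/25 0; 0 0 1]
T3·…·T1 = [-961/625 1152/625 0; -98/625 -289/625 0; 0 0 1]
T4·…·T1 = [-961/625 1152/625 0; -1157/1250 287/625 0; 0 0 1]
T5·…·T1 = [1922/625 -2304/625 0; -1157/2500 287/1250 0; 0 0 1]
T6·…·T1 = [5766/625 -6912/625 0; 1157/1250 -287/625 0; 0 0 1]
det M = 6; M⁻¹ = [-287/3750 1152/625 0; -1157/7500 961/625 0; 0 0 1]
M⁻¹ · (-1022/25, -889/300)ᵀ = (-7/3, 7/4)ᵀ

p = (-7/3, 7/4)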